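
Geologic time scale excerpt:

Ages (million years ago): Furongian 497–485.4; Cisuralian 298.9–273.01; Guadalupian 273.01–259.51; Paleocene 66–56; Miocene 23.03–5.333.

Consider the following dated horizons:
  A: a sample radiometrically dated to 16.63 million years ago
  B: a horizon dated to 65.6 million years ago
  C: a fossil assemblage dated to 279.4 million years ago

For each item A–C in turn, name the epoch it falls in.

A — Miocene; B — Paleocene; C — Cisuralian

Match each age against the start–end ranges in the excerpt: A = 16.63 Ma → Miocene (23.03–5.333); B = 65.6 Ma → Paleocene (66–56); C = 279.4 Ma → Cisuralian (298.9–273.01).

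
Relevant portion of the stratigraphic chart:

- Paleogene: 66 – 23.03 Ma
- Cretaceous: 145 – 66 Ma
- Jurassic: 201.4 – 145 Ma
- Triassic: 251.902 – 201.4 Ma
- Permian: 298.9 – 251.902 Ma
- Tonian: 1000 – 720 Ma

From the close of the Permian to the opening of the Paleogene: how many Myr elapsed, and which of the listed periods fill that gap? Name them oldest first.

The Permian closes at 251.902 Ma and the Paleogene opens at 66 Ma, so the interval is 251.902 − 66 = 185.902 Myr.
A period fits inside if it starts at or after 251.902 Ma and ends at or before 66 Ma; oldest first that gives Triassic, Jurassic, Cretaceous.

185.902 million years; Triassic, Jurassic, Cretaceous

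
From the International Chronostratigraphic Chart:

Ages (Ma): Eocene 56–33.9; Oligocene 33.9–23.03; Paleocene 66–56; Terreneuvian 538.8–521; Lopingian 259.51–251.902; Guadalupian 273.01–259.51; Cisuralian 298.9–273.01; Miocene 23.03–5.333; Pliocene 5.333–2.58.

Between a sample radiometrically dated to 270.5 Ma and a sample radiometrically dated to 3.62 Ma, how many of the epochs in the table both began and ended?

270.5 Ma sits inside the Guadalupian (273.01–259.51) and 3.62 Ma inside the Pliocene (5.333–2.58); neither of those is wholly between the two dates.
The listed epochs lying completely between them are Lopingian, Paleocene, Eocene, Oligocene, Miocene — 5 in all.

5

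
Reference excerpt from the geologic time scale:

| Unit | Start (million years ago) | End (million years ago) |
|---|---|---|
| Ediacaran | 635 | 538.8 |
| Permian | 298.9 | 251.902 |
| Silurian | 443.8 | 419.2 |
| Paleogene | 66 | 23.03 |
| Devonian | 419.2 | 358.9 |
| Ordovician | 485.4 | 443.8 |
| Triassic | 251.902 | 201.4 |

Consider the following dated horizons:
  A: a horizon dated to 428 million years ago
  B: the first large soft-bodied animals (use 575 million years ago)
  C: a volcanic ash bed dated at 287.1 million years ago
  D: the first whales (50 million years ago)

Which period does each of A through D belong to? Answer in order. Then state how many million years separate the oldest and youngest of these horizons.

A — Silurian; B — Ediacaran; C — Permian; D — Paleogene; span 525 million years

Match each age against the start–end ranges in the excerpt: A = 428 Ma → Silurian (443.8–419.2); B = 575 Ma → Ediacaran (635–538.8); C = 287.1 Ma → Permian (298.9–251.902); D = 50 Ma → Paleogene (66–23.03).
The largest age is 575 Ma and the smallest is 50 Ma; their difference is 525 Myr.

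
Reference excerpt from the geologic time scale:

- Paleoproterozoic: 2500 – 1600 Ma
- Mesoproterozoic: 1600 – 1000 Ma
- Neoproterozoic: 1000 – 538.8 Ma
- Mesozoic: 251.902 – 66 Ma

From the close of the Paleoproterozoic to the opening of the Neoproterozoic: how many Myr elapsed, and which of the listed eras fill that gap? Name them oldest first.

600 million years; Mesoproterozoic

The Paleoproterozoic closes at 1600 Ma and the Neoproterozoic opens at 1000 Ma, so the interval is 1600 − 1000 = 600 Myr.
An era fits inside if it starts at or after 1600 Ma and ends at or before 1000 Ma; oldest first that gives Mesoproterozoic.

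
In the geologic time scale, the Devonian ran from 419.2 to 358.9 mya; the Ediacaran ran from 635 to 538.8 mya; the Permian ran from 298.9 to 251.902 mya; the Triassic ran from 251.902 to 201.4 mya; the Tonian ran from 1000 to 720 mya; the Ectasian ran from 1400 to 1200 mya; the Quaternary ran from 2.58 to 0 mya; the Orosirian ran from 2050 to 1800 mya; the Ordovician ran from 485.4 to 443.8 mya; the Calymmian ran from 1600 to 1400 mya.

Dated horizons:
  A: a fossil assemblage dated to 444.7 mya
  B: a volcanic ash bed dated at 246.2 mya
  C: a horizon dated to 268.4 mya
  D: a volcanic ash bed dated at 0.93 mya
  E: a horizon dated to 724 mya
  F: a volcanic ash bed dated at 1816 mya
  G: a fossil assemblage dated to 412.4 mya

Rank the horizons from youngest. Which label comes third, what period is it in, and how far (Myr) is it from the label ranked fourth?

C, in the Permian; 144 million years to G

Sorted youngest-first by Ma: D (0.93), B (246.2), C (268.4), G (412.4), A (444.7), E (724), F (1816).
The third youngest is C at 268.4 Ma, which lies in 298.9–251.902 Ma: the Permian.
The fourth youngest is G at 412.4 Ma; separation = |268.4 − 412.4| = 144 Myr.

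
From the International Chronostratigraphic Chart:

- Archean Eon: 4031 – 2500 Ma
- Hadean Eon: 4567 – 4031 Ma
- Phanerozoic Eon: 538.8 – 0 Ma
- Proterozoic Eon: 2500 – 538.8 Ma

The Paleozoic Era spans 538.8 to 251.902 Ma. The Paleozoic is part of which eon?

Phanerozoic

The Paleozoic (538.8–251.902 Ma) lies entirely within 538.8–0 Ma, the Phanerozoic Eon.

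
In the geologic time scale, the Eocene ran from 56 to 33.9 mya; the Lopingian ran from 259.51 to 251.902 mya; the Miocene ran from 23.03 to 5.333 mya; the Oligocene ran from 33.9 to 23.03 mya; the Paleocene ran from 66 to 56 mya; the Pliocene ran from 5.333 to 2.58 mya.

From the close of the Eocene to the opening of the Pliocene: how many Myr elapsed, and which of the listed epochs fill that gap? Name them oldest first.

End of Eocene = 33.9 Ma; start of Pliocene = 5.333 Ma.
Gap = 33.9 − 5.333 = 28.567 Myr.
Epochs wholly inside 33.9–5.333 Ma: Oligocene (33.9–23.03), Miocene (23.03–5.333).

28.567 million years; Oligocene, Miocene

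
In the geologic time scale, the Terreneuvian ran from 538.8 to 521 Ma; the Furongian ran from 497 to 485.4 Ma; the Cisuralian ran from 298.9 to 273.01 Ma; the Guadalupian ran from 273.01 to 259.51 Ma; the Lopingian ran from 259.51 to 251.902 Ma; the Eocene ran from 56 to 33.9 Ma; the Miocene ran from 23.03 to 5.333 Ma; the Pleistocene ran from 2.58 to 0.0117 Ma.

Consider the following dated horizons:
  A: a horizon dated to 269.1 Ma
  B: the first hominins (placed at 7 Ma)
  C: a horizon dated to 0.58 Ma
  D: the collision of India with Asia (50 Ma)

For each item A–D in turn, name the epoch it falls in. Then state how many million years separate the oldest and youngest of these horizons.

A — Guadalupian; B — Miocene; C — Pleistocene; D — Eocene; span 268.52 million years

Match each age against the start–end ranges in the excerpt: A = 269.1 Ma → Guadalupian (273.01–259.51); B = 7 Ma → Miocene (23.03–5.333); C = 0.58 Ma → Pleistocene (2.58–0.0117); D = 50 Ma → Eocene (56–33.9).
The largest age is 269.1 Ma and the smallest is 0.58 Ma; their difference is 268.52 Myr.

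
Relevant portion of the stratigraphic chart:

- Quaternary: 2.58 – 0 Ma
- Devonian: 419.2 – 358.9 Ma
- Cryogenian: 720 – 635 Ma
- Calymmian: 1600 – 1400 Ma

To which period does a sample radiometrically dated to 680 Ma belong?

Cryogenian

680 Ma lies between 720 and 635 Ma, so it falls in the Cryogenian.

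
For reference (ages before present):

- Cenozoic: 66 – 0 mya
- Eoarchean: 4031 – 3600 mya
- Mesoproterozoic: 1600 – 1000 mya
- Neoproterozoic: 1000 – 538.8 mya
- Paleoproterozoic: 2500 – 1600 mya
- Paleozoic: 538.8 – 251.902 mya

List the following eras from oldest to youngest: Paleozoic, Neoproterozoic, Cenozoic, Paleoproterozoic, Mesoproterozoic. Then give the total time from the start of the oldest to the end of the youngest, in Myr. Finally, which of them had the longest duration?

Paleoproterozoic → Mesoproterozoic → Neoproterozoic → Paleozoic → Cenozoic; total span 2500 Myr; longest is Paleoproterozoic

From the excerpt: Paleozoic 538.8–251.902; Neoproterozoic 1000–538.8; Cenozoic 66–0; Paleoproterozoic 2500–1600; Mesoproterozoic 1600–1000 (Ma).
Larger Ma is earlier, so the oldest is Paleoproterozoic and the youngest is Cenozoic; oldest to youngest: Paleoproterozoic, Mesoproterozoic, Neoproterozoic, Paleozoic, Cenozoic.
Oldest start 2500 minus youngest end 0 gives 2500 Myr overall.
Individual lengths (start − end): Mesoproterozoic 600; Neoproterozoic 461.2; Paleozoic 286.898; Paleoproterozoic 900; Cenozoic 66. The largest is Paleoproterozoic at 900 Myr.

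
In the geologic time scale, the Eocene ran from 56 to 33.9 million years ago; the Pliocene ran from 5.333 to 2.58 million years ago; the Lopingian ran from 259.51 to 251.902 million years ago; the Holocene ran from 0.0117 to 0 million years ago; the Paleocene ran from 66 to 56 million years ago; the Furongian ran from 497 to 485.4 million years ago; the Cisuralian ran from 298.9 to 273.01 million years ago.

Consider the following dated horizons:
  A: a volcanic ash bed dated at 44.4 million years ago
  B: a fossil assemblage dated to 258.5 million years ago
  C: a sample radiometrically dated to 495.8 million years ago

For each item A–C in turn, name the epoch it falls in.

Match each age against the start–end ranges in the excerpt: A = 44.4 Ma → Eocene (56–33.9); B = 258.5 Ma → Lopingian (259.51–251.902); C = 495.8 Ma → Furongian (497–485.4).

A — Eocene; B — Lopingian; C — Furongian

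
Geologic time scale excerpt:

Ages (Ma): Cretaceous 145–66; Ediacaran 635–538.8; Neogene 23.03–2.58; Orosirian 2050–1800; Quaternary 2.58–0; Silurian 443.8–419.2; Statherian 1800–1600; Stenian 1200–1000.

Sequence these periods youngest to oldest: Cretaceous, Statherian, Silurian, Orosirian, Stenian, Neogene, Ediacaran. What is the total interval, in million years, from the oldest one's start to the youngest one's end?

Neogene, Cretaceous, Silurian, Ediacaran, Stenian, Statherian, Orosirian; total span 2047.42 Myr

From the excerpt: Cretaceous 145–66; Statherian 1800–1600; Silurian 443.8–419.2; Orosirian 2050–1800; Stenian 1200–1000; Neogene 23.03–2.58; Ediacaran 635–538.8 (Ma).
Larger Ma is earlier, so the oldest is Orosirian and the youngest is Neogene; youngest to oldest: Neogene, Cretaceous, Silurian, Ediacaran, Stenian, Statherian, Orosirian.
Oldest start 2050 minus youngest end 2.58 gives 2047.42 Myr overall.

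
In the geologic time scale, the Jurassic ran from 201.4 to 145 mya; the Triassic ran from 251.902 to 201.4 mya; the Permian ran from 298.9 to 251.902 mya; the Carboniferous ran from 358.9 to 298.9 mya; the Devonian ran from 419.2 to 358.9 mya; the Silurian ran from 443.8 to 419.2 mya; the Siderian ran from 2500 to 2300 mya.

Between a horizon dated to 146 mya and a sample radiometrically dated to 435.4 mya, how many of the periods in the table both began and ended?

The older date is 435.4 Ma and the younger is 146 Ma.
Periods with start < 435.4 and end > 146 Ma: Devonian (419.2–358.9), Carboniferous (358.9–298.9), Permian (298.9–251.902), Triassic (251.902–201.4).
That is 4 complete periods.

4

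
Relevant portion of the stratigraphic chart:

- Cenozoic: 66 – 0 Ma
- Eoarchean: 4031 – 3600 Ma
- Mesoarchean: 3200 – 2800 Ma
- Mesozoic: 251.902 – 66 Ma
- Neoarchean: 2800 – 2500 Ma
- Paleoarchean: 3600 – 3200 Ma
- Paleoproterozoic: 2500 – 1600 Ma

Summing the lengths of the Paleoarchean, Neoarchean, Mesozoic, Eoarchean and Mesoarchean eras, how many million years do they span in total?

1716.902 million years

Duration is start − end for each: (3600 − 3200) + (2800 − 2500) + (251.902 − 66) + (4031 − 3600) + (3200 − 2800).
That is 400 + 300 + 185.902 + 431 + 400, which totals 1716.902 million years.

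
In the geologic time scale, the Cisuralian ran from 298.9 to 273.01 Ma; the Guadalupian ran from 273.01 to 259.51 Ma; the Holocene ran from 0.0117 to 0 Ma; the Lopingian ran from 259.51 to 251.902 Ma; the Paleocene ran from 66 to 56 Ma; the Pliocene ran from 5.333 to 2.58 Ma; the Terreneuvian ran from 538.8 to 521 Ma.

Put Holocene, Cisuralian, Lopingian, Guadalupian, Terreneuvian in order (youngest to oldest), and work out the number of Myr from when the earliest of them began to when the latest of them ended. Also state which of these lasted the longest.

From the excerpt: Holocene 0.0117–0; Cisuralian 298.9–273.01; Lopingian 259.51–251.902; Guadalupian 273.01–259.51; Terreneuvian 538.8–521 (Ma).
Larger Ma is earlier, so the oldest is Terreneuvian and the youngest is Holocene; youngest to oldest: Holocene, Lopingian, Guadalupian, Cisuralian, Terreneuvian.
Oldest start 538.8 minus youngest end 0 gives 538.8 Myr overall.
Individual lengths (start − end): Holocene 0.0117; Guadalupian 13.5; Terreneuvian 17.8; Lopingian 7.608; Cisuralian 25.89. The largest is Cisuralian at 25.89 Myr.

Holocene → Lopingian → Guadalupian → Cisuralian → Terreneuvian; total span 538.8 Myr; longest is Cisuralian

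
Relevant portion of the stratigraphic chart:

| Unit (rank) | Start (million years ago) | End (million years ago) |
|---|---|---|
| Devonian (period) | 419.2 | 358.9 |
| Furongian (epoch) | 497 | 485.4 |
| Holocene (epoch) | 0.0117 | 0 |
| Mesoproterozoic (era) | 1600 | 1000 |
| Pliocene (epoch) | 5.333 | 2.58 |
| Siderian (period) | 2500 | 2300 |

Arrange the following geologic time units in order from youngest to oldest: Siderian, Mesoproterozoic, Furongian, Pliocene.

Pliocene → Furongian → Mesoproterozoic → Siderian

Sorting by start age (ascending Ma, since larger Ma = older): Pliocene start 5.333, Furongian start 497, Mesoproterozoic start 1600, Siderian start 2500.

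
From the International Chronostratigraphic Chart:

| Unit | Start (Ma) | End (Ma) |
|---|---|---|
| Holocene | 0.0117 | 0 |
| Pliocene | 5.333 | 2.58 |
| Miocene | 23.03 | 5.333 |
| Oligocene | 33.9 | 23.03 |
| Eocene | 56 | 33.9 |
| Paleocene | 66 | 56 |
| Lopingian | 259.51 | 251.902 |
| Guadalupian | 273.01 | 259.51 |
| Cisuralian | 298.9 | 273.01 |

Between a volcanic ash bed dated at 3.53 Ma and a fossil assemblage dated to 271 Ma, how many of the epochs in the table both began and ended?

271 Ma sits inside the Guadalupian (273.01–259.51) and 3.53 Ma inside the Pliocene (5.333–2.58); neither of those is wholly between the two dates.
The listed epochs lying completely between them are Lopingian, Paleocene, Eocene, Oligocene, Miocene — 5 in all.

5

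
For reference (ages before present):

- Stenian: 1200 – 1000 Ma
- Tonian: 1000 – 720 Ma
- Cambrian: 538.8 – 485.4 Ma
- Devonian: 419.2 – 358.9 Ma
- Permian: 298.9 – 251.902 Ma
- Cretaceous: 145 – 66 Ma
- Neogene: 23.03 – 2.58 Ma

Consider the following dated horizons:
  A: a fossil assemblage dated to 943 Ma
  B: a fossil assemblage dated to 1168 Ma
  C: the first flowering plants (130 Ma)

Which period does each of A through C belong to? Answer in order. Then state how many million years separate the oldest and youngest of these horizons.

A — Tonian; B — Stenian; C — Cretaceous; span 1038 million years

Match each age against the start–end ranges in the excerpt: A = 943 Ma → Tonian (1000–720); B = 1168 Ma → Stenian (1200–1000); C = 130 Ma → Cretaceous (145–66).
The largest age is 1168 Ma and the smallest is 130 Ma; their difference is 1038 Myr.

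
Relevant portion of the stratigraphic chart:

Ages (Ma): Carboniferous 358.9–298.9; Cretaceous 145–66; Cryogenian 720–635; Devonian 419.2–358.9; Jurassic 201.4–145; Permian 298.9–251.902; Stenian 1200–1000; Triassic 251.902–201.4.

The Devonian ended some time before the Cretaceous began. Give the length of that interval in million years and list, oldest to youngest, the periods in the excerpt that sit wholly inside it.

213.9 million years; Carboniferous, Permian, Triassic, Jurassic

End of Devonian = 358.9 Ma; start of Cretaceous = 145 Ma.
Gap = 358.9 − 145 = 213.9 Myr.
Periods wholly inside 358.9–145 Ma: Carboniferous (358.9–298.9), Permian (298.9–251.902), Triassic (251.902–201.4), Jurassic (201.4–145).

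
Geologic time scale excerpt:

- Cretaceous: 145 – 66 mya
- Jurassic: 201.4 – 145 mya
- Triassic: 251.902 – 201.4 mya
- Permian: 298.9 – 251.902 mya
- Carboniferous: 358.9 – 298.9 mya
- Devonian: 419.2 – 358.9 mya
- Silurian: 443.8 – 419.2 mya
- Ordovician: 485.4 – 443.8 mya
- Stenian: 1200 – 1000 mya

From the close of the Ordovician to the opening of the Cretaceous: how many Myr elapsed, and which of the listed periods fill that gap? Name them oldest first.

End of Ordovician = 443.8 Ma; start of Cretaceous = 145 Ma.
Gap = 443.8 − 145 = 298.8 Myr.
Periods wholly inside 443.8–145 Ma: Silurian (443.8–419.2), Devonian (419.2–358.9), Carboniferous (358.9–298.9), Permian (298.9–251.902), Triassic (251.902–201.4), Jurassic (201.4–145).

298.8 million years; Silurian, Devonian, Carboniferous, Permian, Triassic, Jurassic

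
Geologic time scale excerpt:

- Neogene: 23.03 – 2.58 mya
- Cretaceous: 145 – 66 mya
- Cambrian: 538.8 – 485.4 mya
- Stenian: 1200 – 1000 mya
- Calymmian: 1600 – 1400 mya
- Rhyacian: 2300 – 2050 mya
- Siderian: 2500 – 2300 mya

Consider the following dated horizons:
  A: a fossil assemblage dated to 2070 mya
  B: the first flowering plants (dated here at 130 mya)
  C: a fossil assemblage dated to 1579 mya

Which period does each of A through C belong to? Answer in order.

A: 2070 Ma lies in 2300–2050 Ma, so Rhyacian.
B: 130 Ma lies in 145–66 Ma, so Cretaceous.
C: 1579 Ma lies in 1600–1400 Ma, so Calymmian.

A — Rhyacian; B — Cretaceous; C — Calymmian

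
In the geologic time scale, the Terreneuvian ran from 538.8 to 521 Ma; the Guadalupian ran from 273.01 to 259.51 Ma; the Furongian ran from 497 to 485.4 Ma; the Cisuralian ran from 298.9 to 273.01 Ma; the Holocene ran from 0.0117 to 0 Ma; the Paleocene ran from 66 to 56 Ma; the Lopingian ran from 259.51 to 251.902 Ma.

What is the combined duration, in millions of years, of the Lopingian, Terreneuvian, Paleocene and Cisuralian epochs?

Duration is start − end for each: (259.51 − 251.902) + (538.8 − 521) + (66 − 56) + (298.9 − 273.01).
That is 7.608 + 17.8 + 10 + 25.89, which totals 61.298 million years.

61.298 million years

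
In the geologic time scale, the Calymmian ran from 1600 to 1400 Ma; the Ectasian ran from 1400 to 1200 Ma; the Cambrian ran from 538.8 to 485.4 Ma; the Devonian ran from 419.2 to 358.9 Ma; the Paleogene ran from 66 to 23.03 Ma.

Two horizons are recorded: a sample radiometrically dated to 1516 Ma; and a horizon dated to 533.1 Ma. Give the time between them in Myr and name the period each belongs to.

982.9 million years apart; the first in the Calymmian, the second in the Cambrian

Elapsed time: 1516 − 533.1 = 982.9 Myr.
1516 Ma lies within 1600–1400 Ma: Calymmian.
533.1 Ma lies within 538.8–485.4 Ma: Cambrian.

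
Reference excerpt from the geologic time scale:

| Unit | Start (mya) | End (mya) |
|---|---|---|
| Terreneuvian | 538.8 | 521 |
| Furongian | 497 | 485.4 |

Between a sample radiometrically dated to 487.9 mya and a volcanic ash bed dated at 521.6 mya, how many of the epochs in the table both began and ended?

The older date is 521.6 Ma and the younger is 487.9 Ma.
No epoch both begins after 521.6 Ma and ends before 487.9 Ma, so the count is 0.

0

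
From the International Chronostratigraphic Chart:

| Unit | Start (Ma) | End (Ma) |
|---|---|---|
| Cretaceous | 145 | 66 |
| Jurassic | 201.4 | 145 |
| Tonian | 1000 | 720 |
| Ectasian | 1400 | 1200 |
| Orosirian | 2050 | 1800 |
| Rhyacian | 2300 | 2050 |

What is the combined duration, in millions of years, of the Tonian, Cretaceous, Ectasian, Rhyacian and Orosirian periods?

1059 million years

Duration is start − end for each: (1000 − 720) + (145 − 66) + (1400 − 1200) + (2300 − 2050) + (2050 − 1800).
That is 280 + 79 + 200 + 250 + 250, which totals 1059 million years.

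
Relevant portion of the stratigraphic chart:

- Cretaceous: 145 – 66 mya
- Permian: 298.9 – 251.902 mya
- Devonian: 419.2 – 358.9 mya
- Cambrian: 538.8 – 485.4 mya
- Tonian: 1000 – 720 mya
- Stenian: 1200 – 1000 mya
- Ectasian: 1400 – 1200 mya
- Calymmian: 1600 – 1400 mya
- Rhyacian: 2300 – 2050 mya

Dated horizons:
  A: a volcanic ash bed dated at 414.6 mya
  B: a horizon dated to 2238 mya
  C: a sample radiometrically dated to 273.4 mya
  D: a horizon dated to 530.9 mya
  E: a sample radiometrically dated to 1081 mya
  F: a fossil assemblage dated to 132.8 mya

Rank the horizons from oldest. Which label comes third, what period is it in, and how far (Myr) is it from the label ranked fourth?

D, in the Cambrian; 116.3 million years to A

Sorted oldest-first by Ma: B (2238), E (1081), D (530.9), A (414.6), C (273.4), F (132.8).
The third oldest is D at 530.9 Ma, which lies in 538.8–485.4 Ma: the Cambrian.
The fourth oldest is A at 414.6 Ma; separation = |530.9 − 414.6| = 116.3 Myr.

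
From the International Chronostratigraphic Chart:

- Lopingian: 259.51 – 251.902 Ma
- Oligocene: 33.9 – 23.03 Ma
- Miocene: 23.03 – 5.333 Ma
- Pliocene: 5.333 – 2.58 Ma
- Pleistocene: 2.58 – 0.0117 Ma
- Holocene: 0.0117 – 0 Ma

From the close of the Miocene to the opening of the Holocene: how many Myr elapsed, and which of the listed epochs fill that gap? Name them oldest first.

5.3213 million years; Pliocene, Pleistocene

The Miocene closes at 5.333 Ma and the Holocene opens at 0.0117 Ma, so the interval is 5.333 − 0.0117 = 5.3213 Myr.
An epoch fits inside if it starts at or after 5.333 Ma and ends at or before 0.0117 Ma; oldest first that gives Pliocene, Pleistocene.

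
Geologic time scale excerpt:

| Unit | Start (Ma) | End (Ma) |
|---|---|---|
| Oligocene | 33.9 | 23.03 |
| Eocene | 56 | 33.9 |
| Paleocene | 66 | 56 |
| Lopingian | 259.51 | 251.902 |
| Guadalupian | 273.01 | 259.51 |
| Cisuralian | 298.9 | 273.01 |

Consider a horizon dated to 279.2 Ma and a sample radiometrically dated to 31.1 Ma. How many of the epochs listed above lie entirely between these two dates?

4

The older date is 279.2 Ma and the younger is 31.1 Ma.
Epochs with start < 279.2 and end > 31.1 Ma: Guadalupian (273.01–259.51), Lopingian (259.51–251.902), Paleocene (66–56), Eocene (56–33.9).
That is 4 complete epochs.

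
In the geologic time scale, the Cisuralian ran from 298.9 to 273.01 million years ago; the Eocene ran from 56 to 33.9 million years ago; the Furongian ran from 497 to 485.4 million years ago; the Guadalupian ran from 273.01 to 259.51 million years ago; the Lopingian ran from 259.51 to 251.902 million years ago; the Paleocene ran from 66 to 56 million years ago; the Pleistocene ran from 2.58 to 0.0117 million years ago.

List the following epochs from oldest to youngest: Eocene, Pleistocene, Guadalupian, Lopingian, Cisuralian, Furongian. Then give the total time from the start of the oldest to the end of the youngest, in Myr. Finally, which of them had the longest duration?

Start ages (Ma): Furongian 497, Cisuralian 298.9, Guadalupian 273.01, Lopingian 259.51, Eocene 56, Pleistocene 2.58.
Ordered oldest to youngest: Furongian, Cisuralian, Guadalupian, Lopingian, Eocene, Pleistocene.
Span = 497 − 0.0117 = 496.9883 Myr.
Durations: Pleistocene 2.5683, Cisuralian 25.89, Guadalupian 13.5, Eocene 22.1, Furongian 11.6, Lopingian 7.608 → longest is Cisuralian (25.89 Myr).

Furongian → Cisuralian → Guadalupian → Lopingian → Eocene → Pleistocene; total span 496.9883 Myr; longest is Cisuralian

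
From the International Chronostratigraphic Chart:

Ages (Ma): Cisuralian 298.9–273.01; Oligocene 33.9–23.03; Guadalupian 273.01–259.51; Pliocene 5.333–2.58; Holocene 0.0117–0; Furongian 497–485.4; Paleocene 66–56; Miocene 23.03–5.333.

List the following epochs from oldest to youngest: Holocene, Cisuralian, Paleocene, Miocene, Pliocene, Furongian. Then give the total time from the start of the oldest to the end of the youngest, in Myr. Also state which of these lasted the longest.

Furongian, Cisuralian, Paleocene, Miocene, Pliocene, Holocene; total span 497 Myr; longest is Cisuralian

Start ages (Ma): Furongian 497, Cisuralian 298.9, Paleocene 66, Miocene 23.03, Pliocene 5.333, Holocene 0.0117.
Ordered oldest to youngest: Furongian, Cisuralian, Paleocene, Miocene, Pliocene, Holocene.
Span = 497 − 0 = 497 Myr.
Durations: Pliocene 2.753, Furongian 11.6, Cisuralian 25.89, Miocene 17.697, Holocene 0.0117, Paleocene 10 → longest is Cisuralian (25.89 Myr).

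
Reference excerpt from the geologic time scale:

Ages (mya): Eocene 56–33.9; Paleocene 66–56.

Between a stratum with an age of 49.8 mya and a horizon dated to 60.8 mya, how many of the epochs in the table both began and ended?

Checking each listed span, none has both start < 60.8 Ma and end > 49.8 Ma — every epoch straddles one of the two dates or lies outside them — so the count is 0.

0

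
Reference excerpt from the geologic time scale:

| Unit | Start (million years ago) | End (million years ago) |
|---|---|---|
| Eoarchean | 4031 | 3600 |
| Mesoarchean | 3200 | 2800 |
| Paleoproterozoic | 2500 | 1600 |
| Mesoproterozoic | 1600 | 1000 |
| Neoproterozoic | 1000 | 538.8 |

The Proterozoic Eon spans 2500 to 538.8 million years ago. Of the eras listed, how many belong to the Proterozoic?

3

Eras inside 2500–538.8 Ma: Paleoproterozoic, Mesoproterozoic, Neoproterozoic — 3 in total.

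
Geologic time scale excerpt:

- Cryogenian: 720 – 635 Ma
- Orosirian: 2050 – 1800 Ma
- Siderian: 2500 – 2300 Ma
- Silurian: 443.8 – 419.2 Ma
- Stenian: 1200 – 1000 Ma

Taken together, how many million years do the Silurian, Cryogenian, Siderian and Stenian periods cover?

509.6 million years

Duration is start − end for each: (443.8 − 419.2) + (720 − 635) + (2500 − 2300) + (1200 − 1000).
That is 24.6 + 85 + 200 + 200, which totals 509.6 million years.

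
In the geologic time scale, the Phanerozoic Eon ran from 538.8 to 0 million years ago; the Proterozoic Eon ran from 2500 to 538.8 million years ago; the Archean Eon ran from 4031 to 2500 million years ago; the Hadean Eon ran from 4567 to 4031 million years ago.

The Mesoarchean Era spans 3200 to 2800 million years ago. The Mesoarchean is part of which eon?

Archean

The Mesoarchean (3200–2800 Ma) lies entirely within 4031–2500 Ma, the Archean Eon.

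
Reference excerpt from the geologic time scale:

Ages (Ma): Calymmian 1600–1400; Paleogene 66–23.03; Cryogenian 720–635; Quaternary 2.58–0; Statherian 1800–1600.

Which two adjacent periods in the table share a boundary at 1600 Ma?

The Statherian ends at 1600 Ma and the Calymmian begins at 1600 Ma, so they share that boundary.

Statherian and Calymmian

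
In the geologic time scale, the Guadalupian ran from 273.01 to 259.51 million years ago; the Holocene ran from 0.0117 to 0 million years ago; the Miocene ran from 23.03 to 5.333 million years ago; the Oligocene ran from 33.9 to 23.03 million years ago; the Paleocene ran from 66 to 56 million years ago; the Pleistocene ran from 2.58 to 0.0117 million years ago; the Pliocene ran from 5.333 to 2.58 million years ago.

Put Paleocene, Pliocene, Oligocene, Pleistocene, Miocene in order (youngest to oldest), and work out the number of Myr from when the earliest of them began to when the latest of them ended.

From the excerpt: Paleocene 66–56; Pliocene 5.333–2.58; Oligocene 33.9–23.03; Pleistocene 2.58–0.0117; Miocene 23.03–5.333 (Ma).
Larger Ma is earlier, so the oldest is Paleocene and the youngest is Pleistocene; youngest to oldest: Pleistocene, Pliocene, Miocene, Oligocene, Paleocene.
Oldest start 66 minus youngest end 0.0117 gives 65.9883 Myr overall.

Pleistocene, Pliocene, Miocene, Oligocene, Paleocene; total span 65.9883 Myr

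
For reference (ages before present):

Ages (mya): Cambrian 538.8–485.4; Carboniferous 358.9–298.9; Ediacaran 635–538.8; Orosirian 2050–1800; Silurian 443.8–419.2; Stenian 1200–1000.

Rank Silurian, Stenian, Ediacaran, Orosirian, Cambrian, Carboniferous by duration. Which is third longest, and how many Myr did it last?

Ediacaran, 96.2 million years

Durations: Silurian 24.6; Stenian 200; Ediacaran 96.2; Orosirian 250; Cambrian 53.4; Carboniferous 60 Myr.
Sorted longest-first: Orosirian (250), Stenian (200), Ediacaran (96.2), Carboniferous (60), Cambrian (53.4), Silurian (24.6).
The third longest is Ediacaran at 96.2 Myr.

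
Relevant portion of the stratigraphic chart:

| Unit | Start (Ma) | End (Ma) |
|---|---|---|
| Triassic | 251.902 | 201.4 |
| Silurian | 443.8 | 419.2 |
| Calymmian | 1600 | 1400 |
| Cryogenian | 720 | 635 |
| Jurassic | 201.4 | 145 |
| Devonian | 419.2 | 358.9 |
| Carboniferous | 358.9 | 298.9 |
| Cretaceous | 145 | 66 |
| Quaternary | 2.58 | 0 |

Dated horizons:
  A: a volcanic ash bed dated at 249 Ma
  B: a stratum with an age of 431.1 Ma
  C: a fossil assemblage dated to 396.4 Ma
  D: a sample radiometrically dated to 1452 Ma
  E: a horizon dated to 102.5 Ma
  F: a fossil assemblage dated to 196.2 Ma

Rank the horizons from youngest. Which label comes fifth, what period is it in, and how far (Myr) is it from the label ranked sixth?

Smaller Ma means younger, so youngest first: E 102.5 < F 196.2 < A 249 < C 396.4 < B 431.1 < D 1452.
Counting 5 along gives B (431.1 Ma); the excerpt puts that inside the Silurian, 443.8–419.2 Ma.
Next in line is D (1452 Ma), and 1452 − 431.1 = 1020.9 Myr.

B, in the Silurian; 1020.9 million years to D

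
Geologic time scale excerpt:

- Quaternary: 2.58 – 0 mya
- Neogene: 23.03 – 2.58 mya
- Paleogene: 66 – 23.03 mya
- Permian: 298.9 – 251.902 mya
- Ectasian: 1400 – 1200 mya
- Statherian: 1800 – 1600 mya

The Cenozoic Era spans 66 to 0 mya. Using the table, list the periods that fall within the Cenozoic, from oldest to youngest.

Periods with both bounds inside 66–0 Ma: Paleogene (66–23.03), Neogene (23.03–2.58), Quaternary (2.58–0).

Paleogene, Neogene, Quaternary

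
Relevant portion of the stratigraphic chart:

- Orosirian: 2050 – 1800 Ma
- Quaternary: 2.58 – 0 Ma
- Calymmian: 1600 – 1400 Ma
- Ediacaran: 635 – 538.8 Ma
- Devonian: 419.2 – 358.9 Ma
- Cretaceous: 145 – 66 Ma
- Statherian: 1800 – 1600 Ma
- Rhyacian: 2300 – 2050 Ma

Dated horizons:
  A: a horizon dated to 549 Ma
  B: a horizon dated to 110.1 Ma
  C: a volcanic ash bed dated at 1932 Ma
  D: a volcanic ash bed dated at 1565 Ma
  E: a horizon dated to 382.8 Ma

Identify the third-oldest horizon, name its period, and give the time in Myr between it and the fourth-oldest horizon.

A, in the Ediacaran; 166.2 million years to E

Sorted oldest-first by Ma: C (1932), D (1565), A (549), E (382.8), B (110.1).
The third oldest is A at 549 Ma, which lies in 635–538.8 Ma: the Ediacaran.
The fourth oldest is E at 382.8 Ma; separation = |549 − 382.8| = 166.2 Myr.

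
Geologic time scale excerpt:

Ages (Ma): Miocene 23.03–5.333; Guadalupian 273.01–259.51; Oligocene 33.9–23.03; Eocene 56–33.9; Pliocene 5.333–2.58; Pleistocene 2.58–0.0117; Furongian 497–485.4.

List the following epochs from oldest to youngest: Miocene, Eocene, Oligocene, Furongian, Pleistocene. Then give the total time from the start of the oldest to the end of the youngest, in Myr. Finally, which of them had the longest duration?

Start ages (Ma): Furongian 497, Eocene 56, Oligocene 33.9, Miocene 23.03, Pleistocene 2.58.
Ordered oldest to youngest: Furongian, Eocene, Oligocene, Miocene, Pleistocene.
Span = 497 − 0.0117 = 496.9883 Myr.
Durations: Furongian 11.6, Oligocene 10.87, Miocene 17.697, Pleistocene 2.5683, Eocene 22.1 → longest is Eocene (22.1 Myr).

Furongian → Eocene → Oligocene → Miocene → Pleistocene; total span 496.9883 Myr; longest is Eocene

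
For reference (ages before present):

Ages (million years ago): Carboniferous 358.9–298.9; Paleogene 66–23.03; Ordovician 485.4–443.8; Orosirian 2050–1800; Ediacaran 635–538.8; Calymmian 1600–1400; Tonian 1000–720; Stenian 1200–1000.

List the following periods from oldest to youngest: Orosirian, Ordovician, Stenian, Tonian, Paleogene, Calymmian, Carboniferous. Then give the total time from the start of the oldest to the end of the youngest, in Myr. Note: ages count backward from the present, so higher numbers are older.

Orosirian → Calymmian → Stenian → Tonian → Ordovician → Carboniferous → Paleogene; total span 2026.97 Myr

From the excerpt: Orosirian 2050–1800; Ordovician 485.4–443.8; Stenian 1200–1000; Tonian 1000–720; Paleogene 66–23.03; Calymmian 1600–1400; Carboniferous 358.9–298.9 (Ma).
Larger Ma is earlier, so the oldest is Orosirian and the youngest is Paleogene; oldest to youngest: Orosirian, Calymmian, Stenian, Tonian, Ordovician, Carboniferous, Paleogene.
Oldest start 2050 minus youngest end 23.03 gives 2026.97 Myr overall.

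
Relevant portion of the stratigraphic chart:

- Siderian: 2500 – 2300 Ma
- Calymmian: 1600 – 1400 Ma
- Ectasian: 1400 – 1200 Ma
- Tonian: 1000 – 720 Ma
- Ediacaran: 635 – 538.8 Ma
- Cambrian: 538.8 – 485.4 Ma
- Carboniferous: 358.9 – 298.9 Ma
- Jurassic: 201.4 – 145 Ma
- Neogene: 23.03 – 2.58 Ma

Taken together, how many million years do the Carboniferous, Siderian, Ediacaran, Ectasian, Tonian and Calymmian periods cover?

Duration is start − end for each: (358.9 − 298.9) + (2500 − 2300) + (635 − 538.8) + (1400 − 1200) + (1000 − 720) + (1600 − 1400).
That is 60 + 200 + 96.2 + 200 + 280 + 200, which totals 1036.2 million years.

1036.2 million years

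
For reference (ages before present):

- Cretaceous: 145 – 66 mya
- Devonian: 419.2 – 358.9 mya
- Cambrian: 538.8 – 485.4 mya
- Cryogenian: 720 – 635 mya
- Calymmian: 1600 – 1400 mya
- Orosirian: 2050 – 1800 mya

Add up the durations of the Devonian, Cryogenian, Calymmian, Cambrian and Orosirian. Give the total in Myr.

Duration is start − end for each: (419.2 − 358.9) + (720 − 635) + (1600 − 1400) + (538.8 − 485.4) + (2050 − 1800).
That is 60.3 + 85 + 200 + 53.4 + 250, which totals 648.7 million years.

648.7 million years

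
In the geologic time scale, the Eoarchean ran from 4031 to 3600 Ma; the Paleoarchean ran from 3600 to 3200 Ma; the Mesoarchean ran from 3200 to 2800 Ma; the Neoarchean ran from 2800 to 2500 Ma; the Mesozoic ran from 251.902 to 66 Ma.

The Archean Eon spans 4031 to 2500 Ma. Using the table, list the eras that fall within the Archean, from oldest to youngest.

Eras with both bounds inside 4031–2500 Ma: Eoarchean (4031–3600), Paleoarchean (3600–3200), Mesoarchean (3200–2800), Neoarchean (2800–2500).

Eoarchean, Paleoarchean, Mesoarchean, Neoarchean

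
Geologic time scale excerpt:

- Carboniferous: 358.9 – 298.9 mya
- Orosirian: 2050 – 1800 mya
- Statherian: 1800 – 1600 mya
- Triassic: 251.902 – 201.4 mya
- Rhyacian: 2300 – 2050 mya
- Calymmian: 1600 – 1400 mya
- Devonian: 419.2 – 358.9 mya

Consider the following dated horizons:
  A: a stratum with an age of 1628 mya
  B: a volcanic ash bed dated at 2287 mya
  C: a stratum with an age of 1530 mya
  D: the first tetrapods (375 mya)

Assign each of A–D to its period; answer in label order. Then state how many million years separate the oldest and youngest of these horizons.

Match each age against the start–end ranges in the excerpt: A = 1628 Ma → Statherian (1800–1600); B = 2287 Ma → Rhyacian (2300–2050); C = 1530 Ma → Calymmian (1600–1400); D = 375 Ma → Devonian (419.2–358.9).
The largest age is 2287 Ma and the smallest is 375 Ma; their difference is 1912 Myr.

A — Statherian; B — Rhyacian; C — Calymmian; D — Devonian; span 1912 million years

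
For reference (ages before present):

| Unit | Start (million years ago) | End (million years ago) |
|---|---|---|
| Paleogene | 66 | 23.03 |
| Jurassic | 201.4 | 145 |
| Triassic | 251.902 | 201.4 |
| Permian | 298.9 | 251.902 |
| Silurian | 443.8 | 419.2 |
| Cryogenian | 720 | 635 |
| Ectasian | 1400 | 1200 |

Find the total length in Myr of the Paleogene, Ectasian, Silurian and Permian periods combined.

Duration is start − end for each: (66 − 23.03) + (1400 − 1200) + (443.8 − 419.2) + (298.9 − 251.902).
That is 42.97 + 200 + 24.6 + 46.998, which totals 314.568 million years.

314.568 million years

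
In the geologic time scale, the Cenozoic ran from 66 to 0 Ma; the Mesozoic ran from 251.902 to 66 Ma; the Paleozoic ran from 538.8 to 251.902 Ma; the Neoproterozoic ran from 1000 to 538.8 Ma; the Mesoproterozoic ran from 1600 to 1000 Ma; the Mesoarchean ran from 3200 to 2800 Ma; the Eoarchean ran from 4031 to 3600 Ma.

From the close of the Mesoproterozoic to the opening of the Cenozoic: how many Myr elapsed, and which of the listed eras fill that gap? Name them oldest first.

End of Mesoproterozoic = 1000 Ma; start of Cenozoic = 66 Ma.
Gap = 1000 − 66 = 934 Myr.
Eras wholly inside 1000–66 Ma: Neoproterozoic (1000–538.8), Paleozoic (538.8–251.902), Mesozoic (251.902–66).

934 million years; Neoproterozoic, Paleozoic, Mesozoic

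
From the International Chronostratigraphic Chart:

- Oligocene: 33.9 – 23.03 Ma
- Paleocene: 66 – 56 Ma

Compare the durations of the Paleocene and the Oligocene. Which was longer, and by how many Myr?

Oligocene, by 0.87 million years

Paleocene: 66 − 56 = 10 Myr.
Oligocene: 33.9 − 23.03 = 10.87 Myr.
Difference: 10.87 − 10 = 0.87 Myr, so the Oligocene was longer.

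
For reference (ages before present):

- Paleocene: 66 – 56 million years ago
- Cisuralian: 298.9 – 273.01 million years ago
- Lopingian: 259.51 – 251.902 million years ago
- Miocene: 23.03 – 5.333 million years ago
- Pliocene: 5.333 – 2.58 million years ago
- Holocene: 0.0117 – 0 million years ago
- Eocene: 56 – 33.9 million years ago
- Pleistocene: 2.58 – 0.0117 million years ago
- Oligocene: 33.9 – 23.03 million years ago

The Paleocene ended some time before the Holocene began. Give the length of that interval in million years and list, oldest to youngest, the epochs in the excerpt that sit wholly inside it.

The Paleocene closes at 56 Ma and the Holocene opens at 0.0117 Ma, so the interval is 56 − 0.0117 = 55.9883 Myr.
An epoch fits inside if it starts at or after 56 Ma and ends at or before 0.0117 Ma; oldest first that gives Eocene, Oligocene, Miocene, Pliocene, Pleistocene.

55.9883 million years; Eocene, Oligocene, Miocene, Pliocene, Pleistocene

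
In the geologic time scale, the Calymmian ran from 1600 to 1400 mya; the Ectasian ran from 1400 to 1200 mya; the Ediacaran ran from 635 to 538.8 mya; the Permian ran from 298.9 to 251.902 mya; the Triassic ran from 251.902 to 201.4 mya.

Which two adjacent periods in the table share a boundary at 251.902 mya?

The Permian ends at 251.902 mya and the Triassic begins at 251.902 mya, so they share that boundary.

Permian and Triassic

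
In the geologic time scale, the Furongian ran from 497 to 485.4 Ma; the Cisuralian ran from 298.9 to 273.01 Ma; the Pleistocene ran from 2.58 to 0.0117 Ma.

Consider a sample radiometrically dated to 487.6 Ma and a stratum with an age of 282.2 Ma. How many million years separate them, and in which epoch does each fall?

Elapsed time: 487.6 − 282.2 = 205.4 Myr.
487.6 Ma lies within 497–485.4 Ma: Furongian.
282.2 Ma lies within 298.9–273.01 Ma: Cisuralian.

205.4 million years apart; the first in the Furongian, the second in the Cisuralian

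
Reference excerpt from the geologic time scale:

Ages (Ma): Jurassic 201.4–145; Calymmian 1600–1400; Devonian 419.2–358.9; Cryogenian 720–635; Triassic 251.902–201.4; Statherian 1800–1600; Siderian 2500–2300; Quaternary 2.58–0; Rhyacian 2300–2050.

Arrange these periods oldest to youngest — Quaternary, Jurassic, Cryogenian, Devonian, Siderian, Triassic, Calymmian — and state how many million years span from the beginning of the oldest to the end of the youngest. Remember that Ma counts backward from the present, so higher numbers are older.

From the excerpt: Quaternary 2.58–0; Jurassic 201.4–145; Cryogenian 720–635; Devonian 419.2–358.9; Siderian 2500–2300; Triassic 251.902–201.4; Calymmian 1600–1400 (Ma).
Larger Ma is earlier, so the oldest is Siderian and the youngest is Quaternary; oldest to youngest: Siderian, Calymmian, Cryogenian, Devonian, Triassic, Jurassic, Quaternary.
Oldest start 2500 minus youngest end 0 gives 2500 Myr overall.

Siderian, Calymmian, Cryogenian, Devonian, Triassic, Jurassic, Quaternary; total span 2500 Myr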